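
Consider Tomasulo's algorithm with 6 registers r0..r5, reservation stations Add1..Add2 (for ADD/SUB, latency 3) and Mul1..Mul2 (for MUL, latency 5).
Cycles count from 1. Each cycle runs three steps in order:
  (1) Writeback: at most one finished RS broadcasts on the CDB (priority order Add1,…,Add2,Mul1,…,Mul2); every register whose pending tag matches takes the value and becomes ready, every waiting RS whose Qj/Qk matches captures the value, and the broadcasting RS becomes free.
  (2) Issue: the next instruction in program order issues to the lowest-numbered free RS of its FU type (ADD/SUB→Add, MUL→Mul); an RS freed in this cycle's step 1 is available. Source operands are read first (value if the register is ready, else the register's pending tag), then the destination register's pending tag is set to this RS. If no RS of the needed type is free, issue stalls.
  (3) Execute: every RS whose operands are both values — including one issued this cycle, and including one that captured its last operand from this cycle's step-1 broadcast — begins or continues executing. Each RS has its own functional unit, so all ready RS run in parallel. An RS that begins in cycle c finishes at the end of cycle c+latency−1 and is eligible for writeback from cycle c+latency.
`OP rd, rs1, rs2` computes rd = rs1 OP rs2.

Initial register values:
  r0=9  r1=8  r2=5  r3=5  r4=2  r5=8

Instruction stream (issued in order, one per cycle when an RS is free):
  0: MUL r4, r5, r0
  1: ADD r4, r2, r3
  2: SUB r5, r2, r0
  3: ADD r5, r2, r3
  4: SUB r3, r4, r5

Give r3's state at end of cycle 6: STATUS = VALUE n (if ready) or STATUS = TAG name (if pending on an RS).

c1: issue MUL r4<-Mul1 | r0:9,r1:8,r2:5,r3:5,r4:Mul1,r5:8
c2: issue ADD r4<-Add1 | r0:9,r1:8,r2:5,r3:5,r4:Add1,r5:8
c3: issue SUB r5<-Add2 | r0:9,r1:8,r2:5,r3:5,r4:Add1,r5:Add2
c4: stall | r0:9,r1:8,r2:5,r3:5,r4:Add1,r5:Add2
c5: CDB Add1=10; issue ADD r5<-Add1 | r0:9,r1:8,r2:5,r3:5,r4:10,r5:Add1
c6: CDB Add2=-4; issue SUB r3<-Add2 | r0:9,r1:8,r2:5,r3:Add2,r4:10,r5:Add1

STATUS = TAG Add2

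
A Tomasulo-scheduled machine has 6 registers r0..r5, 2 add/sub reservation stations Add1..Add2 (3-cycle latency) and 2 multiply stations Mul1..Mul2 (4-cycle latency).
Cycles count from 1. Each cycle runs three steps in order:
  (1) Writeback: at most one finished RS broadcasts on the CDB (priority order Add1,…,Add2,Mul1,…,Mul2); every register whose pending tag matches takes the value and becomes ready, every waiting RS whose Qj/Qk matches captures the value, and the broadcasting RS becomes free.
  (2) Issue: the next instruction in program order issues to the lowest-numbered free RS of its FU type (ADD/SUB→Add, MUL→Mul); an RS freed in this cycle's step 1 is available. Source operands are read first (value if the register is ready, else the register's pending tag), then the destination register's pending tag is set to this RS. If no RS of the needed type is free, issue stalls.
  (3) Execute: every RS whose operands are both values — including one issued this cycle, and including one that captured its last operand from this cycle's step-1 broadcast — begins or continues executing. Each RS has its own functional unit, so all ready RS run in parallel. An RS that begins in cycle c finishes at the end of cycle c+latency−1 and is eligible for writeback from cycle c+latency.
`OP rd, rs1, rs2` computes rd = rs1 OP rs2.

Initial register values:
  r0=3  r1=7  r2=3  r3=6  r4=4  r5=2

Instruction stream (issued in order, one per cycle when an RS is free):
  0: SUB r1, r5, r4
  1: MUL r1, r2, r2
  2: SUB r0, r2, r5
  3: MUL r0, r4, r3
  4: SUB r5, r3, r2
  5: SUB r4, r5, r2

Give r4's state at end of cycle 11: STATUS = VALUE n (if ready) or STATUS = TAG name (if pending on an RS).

cycle 1: issue SUB r1<-Add1 // r0:3,r1:Add1,r2:3,r3:6,r4:4,r5:2
cycle 2: issue MUL r1<-Mul1 // r0:3,r1:Mul1,r2:3,r3:6,r4:4,r5:2
cycle 3: issue SUB r0<-Add2 // r0:Add2,r1:Mul1,r2:3,r3:6,r4:4,r5:2
cycle 4: CDB Add1=-2; issue MUL r0<-Mul2 // r0:Mul2,r1:Mul1,r2:3,r3:6,r4:4,r5:2
cycle 5: issue SUB r5<-Add1 // r0:Mul2,r1:Mul1,r2:3,r3:6,r4:4,r5:Add1
cycle 6: CDB Add2=1; issue SUB r4<-Add2 // r0:Mul2,r1:Mul1,r2:3,r3:6,r4:Add2,r5:Add1
cycle 7: CDB Mul1=9 // r0:Mul2,r1:9,r2:3,r3:6,r4:Add2,r5:Add1
cycle 8: CDB Add1=3 // r0:Mul2,r1:9,r2:3,r3:6,r4:Add2,r5:3
cycle 9: CDB Mul2=24 // r0:24,r1:9,r2:3,r3:6,r4:Add2,r5:3
cycle 10: - // r0:24,r1:9,r2:3,r3:6,r4:Add2,r5:3
cycle 11: CDB Add2=0 // r0:24,r1:9,r2:3,r3:6,r4:0,r5:3

STATUS = VALUE 0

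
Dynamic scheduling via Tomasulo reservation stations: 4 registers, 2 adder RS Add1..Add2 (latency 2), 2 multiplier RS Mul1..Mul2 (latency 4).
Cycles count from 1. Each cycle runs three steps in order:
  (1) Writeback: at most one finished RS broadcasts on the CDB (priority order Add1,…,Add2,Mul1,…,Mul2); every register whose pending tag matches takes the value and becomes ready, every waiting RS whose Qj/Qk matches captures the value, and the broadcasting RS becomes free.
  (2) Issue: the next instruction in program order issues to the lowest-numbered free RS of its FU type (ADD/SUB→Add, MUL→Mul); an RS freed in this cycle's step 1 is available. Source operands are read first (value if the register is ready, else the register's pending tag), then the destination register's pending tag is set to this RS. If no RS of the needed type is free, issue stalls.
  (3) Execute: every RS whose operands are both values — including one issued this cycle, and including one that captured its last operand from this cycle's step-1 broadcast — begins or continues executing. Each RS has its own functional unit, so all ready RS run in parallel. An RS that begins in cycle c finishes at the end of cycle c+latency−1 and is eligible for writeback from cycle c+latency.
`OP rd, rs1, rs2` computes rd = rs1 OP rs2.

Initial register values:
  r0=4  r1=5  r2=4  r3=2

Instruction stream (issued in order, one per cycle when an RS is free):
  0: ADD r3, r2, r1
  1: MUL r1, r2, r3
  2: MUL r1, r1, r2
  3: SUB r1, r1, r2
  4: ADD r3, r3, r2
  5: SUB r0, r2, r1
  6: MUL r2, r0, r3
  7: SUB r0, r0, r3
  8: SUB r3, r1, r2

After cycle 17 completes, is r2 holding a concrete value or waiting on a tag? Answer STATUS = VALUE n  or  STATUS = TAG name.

c1: issue ADD r3<-Add1 | r0:4,r1:5,r2:4,r3:Add1
c2: issue MUL r1<-Mul1 | r0:4,r1:Mul1,r2:4,r3:Add1
c3: CDB Add1=9; issue MUL r1<-Mul2 | r0:4,r1:Mul2,r2:4,r3:9
c4: issue SUB r1<-Add1 | r0:4,r1:Add1,r2:4,r3:9
c5: issue ADD r3<-Add2 | r0:4,r1:Add1,r2:4,r3:Add2
c6: stall | r0:4,r1:Add1,r2:4,r3:Add2
c7: CDB Add2=13; issue SUB r0<-Add2 | r0:Add2,r1:Add1,r2:4,r3:13
c8: CDB Mul1=36; issue MUL r2<-Mul1 | r0:Add2,r1:Add1,r2:Mul1,r3:13
c9: stall | r0:Add2,r1:Add1,r2:Mul1,r3:13
c10: stall | r0:Add2,r1:Add1,r2:Mul1,r3:13
c11: stall | r0:Add2,r1:Add1,r2:Mul1,r3:13
c12: CDB Mul2=144; stall | r0:Add2,r1:Add1,r2:Mul1,r3:13
c13: stall | r0:Add2,r1:Add1,r2:Mul1,r3:13
c14: CDB Add1=140; issue SUB r0<-Add1 | r0:Add1,r1:140,r2:Mul1,r3:13
c15: stall | r0:Add1,r1:140,r2:Mul1,r3:13
c16: CDB Add2=-136; issue SUB r3<-Add2 | r0:Add1,r1:140,r2:Mul1,r3:Add2
c17: - | r0:Add1,r1:140,r2:Mul1,r3:Add2

STATUS = TAG Mul1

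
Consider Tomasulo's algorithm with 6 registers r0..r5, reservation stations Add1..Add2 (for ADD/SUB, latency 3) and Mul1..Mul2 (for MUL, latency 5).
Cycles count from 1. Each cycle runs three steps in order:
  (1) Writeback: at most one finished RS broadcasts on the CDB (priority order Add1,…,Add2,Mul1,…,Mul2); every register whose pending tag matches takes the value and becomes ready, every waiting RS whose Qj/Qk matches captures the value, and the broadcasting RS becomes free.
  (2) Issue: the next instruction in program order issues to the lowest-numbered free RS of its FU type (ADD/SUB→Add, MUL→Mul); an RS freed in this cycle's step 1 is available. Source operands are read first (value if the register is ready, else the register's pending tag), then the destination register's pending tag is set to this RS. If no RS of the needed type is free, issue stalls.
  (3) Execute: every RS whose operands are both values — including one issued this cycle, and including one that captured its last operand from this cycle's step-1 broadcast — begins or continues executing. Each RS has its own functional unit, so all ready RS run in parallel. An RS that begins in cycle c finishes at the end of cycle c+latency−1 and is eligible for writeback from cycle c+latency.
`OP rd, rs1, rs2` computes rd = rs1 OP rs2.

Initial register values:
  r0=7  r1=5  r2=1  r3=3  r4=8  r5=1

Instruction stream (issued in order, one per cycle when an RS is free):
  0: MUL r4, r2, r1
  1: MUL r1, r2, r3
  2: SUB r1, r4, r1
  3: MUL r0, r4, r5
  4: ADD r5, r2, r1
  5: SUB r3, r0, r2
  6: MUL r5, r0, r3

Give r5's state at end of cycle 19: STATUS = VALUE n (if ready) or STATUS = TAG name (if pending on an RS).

  c1: issue MUL r4<-Mul1  regs: r0:7,r1:5,r2:1,r3:3,r4:Mul1,r5:1
  c2: issue MUL r1<-Mul2  regs: r0:7,r1:Mul2,r2:1,r3:3,r4:Mul1,r5:1
  c3: issue SUB r1<-Add1  regs: r0:7,r1:Add1,r2:1,r3:3,r4:Mul1,r5:1
  c4: stall  regs: r0:7,r1:Add1,r2:1,r3:3,r4:Mul1,r5:1
  c5: stall  regs: r0:7,r1:Add1,r2:1,r3:3,r4:Mul1,r5:1
  c6: CDB Mul1=5; issue MUL r0<-Mul1  regs: r0:Mul1,r1:Add1,r2:1,r3:3,r4:5,r5:1
  c7: CDB Mul2=3; issue ADD r5<-Add2  regs: r0:Mul1,r1:Add1,r2:1,r3:3,r4:5,r5:Add2
  c8: stall  regs: r0:Mul1,r1:Add1,r2:1,r3:3,r4:5,r5:Add2
  c9: stall  regs: r0:Mul1,r1:Add1,r2:1,r3:3,r4:5,r5:Add2
  c10: CDB Add1=2; issue SUB r3<-Add1  regs: r0:Mul1,r1:2,r2:1,r3:Add1,r4:5,r5:Add2
  c11: CDB Mul1=5; issue MUL r5<-Mul1  regs: r0:5,r1:2,r2:1,r3:Add1,r4:5,r5:Mul1
  c12: -  regs: r0:5,r1:2,r2:1,r3:Add1,r4:5,r5:Mul1
  c13: CDB Add2=3  regs: r0:5,r1:2,r2:1,r3:Add1,r4:5,r5:Mul1
  c14: CDB Add1=4  regs: r0:5,r1:2,r2:1,r3:4,r4:5,r5:Mul1
  c15: -  regs: r0:5,r1:2,r2:1,r3:4,r4:5,r5:Mul1
  c16: -  regs: r0:5,r1:2,r2:1,r3:4,r4:5,r5:Mul1
  c17: -  regs: r0:5,r1:2,r2:1,r3:4,r4:5,r5:Mul1
  c18: -  regs: r0:5,r1:2,r2:1,r3:4,r4:5,r5:Mul1
  c19: CDB Mul1=20  regs: r0:5,r1:2,r2:1,r3:4,r4:5,r5:20

STATUS = VALUE 20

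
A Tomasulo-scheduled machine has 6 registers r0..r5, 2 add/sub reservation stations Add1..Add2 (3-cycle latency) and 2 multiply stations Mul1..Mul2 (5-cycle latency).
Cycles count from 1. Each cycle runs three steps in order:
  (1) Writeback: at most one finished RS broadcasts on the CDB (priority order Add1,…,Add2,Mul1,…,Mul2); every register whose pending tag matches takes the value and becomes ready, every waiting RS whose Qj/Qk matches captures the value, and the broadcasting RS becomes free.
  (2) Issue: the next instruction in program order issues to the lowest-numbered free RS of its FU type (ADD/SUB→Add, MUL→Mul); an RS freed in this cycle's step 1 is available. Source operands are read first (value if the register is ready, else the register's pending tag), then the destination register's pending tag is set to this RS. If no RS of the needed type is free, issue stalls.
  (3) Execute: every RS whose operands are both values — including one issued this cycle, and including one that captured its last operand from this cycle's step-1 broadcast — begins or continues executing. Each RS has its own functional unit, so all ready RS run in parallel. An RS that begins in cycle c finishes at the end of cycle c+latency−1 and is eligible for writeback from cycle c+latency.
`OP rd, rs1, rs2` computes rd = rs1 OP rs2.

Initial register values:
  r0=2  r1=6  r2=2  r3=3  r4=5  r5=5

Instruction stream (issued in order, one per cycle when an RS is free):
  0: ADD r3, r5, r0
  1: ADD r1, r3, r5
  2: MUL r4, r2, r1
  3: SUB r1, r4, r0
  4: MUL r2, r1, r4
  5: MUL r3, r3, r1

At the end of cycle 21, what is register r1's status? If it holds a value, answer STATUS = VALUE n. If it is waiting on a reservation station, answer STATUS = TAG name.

c1: issue ADD r3<-Add1 | r0:2,r1:6,r2:2,r3:Add1,r4:5,r5:5
c2: issue ADD r1<-Add2 | r0:2,r1:Add2,r2:2,r3:Add1,r4:5,r5:5
c3: issue MUL r4<-Mul1 | r0:2,r1:Add2,r2:2,r3:Add1,r4:Mul1,r5:5
c4: CDB Add1=7; issue SUB r1<-Add1 | r0:2,r1:Add1,r2:2,r3:7,r4:Mul1,r5:5
c5: issue MUL r2<-Mul2 | r0:2,r1:Add1,r2:Mul2,r3:7,r4:Mul1,r5:5
c6: stall | r0:2,r1:Add1,r2:Mul2,r3:7,r4:Mul1,r5:5
c7: CDB Add2=12; stall | r0:2,r1:Add1,r2:Mul2,r3:7,r4:Mul1,r5:5
c8: stall | r0:2,r1:Add1,r2:Mul2,r3:7,r4:Mul1,r5:5
c9: stall | r0:2,r1:Add1,r2:Mul2,r3:7,r4:Mul1,r5:5
c10: stall | r0:2,r1:Add1,r2:Mul2,r3:7,r4:Mul1,r5:5
c11: stall | r0:2,r1:Add1,r2:Mul2,r3:7,r4:Mul1,r5:5
c12: CDB Mul1=24; issue MUL r3<-Mul1 | r0:2,r1:Add1,r2:Mul2,r3:Mul1,r4:24,r5:5
c13: - | r0:2,r1:Add1,r2:Mul2,r3:Mul1,r4:24,r5:5
c14: - | r0:2,r1:Add1,r2:Mul2,r3:Mul1,r4:24,r5:5
c15: CDB Add1=22 | r0:2,r1:22,r2:Mul2,r3:Mul1,r4:24,r5:5
c16: - | r0:2,r1:22,r2:Mul2,r3:Mul1,r4:24,r5:5
c17: - | r0:2,r1:22,r2:Mul2,r3:Mul1,r4:24,r5:5
c18: - | r0:2,r1:22,r2:Mul2,r3:Mul1,r4:24,r5:5
c19: - | r0:2,r1:22,r2:Mul2,r3:Mul1,r4:24,r5:5
c20: CDB Mul1=154 | r0:2,r1:22,r2:Mul2,r3:154,r4:24,r5:5
c21: CDB Mul2=528 | r0:2,r1:22,r2:528,r3:154,r4:24,r5:5

STATUS = VALUE 22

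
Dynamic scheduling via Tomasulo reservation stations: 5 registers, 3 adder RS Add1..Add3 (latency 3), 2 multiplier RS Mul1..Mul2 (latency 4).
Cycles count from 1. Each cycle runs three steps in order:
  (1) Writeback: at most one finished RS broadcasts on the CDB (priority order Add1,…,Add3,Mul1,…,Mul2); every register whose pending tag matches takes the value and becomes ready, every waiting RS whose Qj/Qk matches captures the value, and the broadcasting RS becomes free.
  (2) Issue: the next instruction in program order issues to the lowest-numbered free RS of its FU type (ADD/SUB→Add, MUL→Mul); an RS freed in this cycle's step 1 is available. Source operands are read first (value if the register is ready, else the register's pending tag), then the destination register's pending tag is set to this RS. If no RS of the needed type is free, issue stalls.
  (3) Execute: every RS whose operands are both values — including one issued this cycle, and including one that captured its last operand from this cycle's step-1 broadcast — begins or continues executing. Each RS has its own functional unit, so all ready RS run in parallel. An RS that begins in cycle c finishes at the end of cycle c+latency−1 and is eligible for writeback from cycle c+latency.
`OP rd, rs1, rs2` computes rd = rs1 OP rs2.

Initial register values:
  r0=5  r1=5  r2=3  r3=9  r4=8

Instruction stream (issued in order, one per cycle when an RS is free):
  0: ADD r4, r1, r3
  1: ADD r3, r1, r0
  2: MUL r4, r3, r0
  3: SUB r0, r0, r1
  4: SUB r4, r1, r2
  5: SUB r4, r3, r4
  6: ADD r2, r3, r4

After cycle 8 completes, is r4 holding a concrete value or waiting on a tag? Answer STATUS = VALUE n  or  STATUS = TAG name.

  c1: issue ADD r4<-Add1  regs: r0:5,r1:5,r2:3,r3:9,r4:Add1
  c2: issue ADD r3<-Add2  regs: r0:5,r1:5,r2:3,r3:Add2,r4:Add1
  c3: issue MUL r4<-Mul1  regs: r0:5,r1:5,r2:3,r3:Add2,r4:Mul1
  c4: CDB Add1=14; issue SUB r0<-Add1  regs: r0:Add1,r1:5,r2:3,r3:Add2,r4:Mul1
  c5: CDB Add2=10; issue SUB r4<-Add2  regs: r0:Add1,r1:5,r2:3,r3:10,r4:Add2
  c6: issue SUB r4<-Add3  regs: r0:Add1,r1:5,r2:3,r3:10,r4:Add3
  c7: CDB Add1=0; issue ADD r2<-Add1  regs: r0:0,r1:5,r2:Add1,r3:10,r4:Add3
  c8: CDB Add2=2  regs: r0:0,r1:5,r2:Add1,r3:10,r4:Add3

STATUS = TAG Add3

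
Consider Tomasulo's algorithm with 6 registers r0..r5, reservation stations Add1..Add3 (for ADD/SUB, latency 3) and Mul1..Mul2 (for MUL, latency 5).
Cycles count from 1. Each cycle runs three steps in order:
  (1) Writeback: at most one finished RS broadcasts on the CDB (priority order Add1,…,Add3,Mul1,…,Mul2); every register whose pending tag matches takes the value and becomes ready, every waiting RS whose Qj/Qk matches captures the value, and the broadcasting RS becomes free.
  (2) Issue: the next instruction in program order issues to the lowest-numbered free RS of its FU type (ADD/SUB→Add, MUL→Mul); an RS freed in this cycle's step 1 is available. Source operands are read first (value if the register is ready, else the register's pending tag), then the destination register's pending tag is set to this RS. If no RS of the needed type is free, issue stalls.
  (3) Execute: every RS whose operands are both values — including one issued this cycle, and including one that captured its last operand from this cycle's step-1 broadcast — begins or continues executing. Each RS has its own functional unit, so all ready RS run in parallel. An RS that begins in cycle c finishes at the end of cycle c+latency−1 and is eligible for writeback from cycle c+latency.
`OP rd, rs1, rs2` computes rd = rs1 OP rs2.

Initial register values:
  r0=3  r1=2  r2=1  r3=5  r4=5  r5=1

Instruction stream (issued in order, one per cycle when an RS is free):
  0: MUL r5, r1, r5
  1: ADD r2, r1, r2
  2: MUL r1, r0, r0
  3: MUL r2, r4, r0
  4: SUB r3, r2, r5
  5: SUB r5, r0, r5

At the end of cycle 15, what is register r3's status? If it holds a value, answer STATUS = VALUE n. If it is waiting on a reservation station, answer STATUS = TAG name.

STATUS = VALUE 13

c1: issue MUL r5<-Mul1 | r0:3,r1:2,r2:1,r3:5,r4:5,r5:Mul1
c2: issue ADD r2<-Add1 | r0:3,r1:2,r2:Add1,r3:5,r4:5,r5:Mul1
c3: issue MUL r1<-Mul2 | r0:3,r1:Mul2,r2:Add1,r3:5,r4:5,r5:Mul1
c4: stall | r0:3,r1:Mul2,r2:Add1,r3:5,r4:5,r5:Mul1
c5: CDB Add1=3; stall | r0:3,r1:Mul2,r2:3,r3:5,r4:5,r5:Mul1
c6: CDB Mul1=2; issue MUL r2<-Mul1 | r0:3,r1:Mul2,r2:Mul1,r3:5,r4:5,r5:2
c7: issue SUB r3<-Add1 | r0:3,r1:Mul2,r2:Mul1,r3:Add1,r4:5,r5:2
c8: CDB Mul2=9; issue SUB r5<-Add2 | r0:3,r1:9,r2:Mul1,r3:Add1,r4:5,r5:Add2
c9: - | r0:3,r1:9,r2:Mul1,r3:Add1,r4:5,r5:Add2
c10: - | r0:3,r1:9,r2:Mul1,r3:Add1,r4:5,r5:Add2
c11: CDB Add2=1 | r0:3,r1:9,r2:Mul1,r3:Add1,r4:5,r5:1
c12: CDB Mul1=15 | r0:3,r1:9,r2:15,r3:Add1,r4:5,r5:1
c13: - | r0:3,r1:9,r2:15,r3:Add1,r4:5,r5:1
c14: - | r0:3,r1:9,r2:15,r3:Add1,r4:5,r5:1
c15: CDB Add1=13 | r0:3,r1:9,r2:15,r3:13,r4:5,r5:1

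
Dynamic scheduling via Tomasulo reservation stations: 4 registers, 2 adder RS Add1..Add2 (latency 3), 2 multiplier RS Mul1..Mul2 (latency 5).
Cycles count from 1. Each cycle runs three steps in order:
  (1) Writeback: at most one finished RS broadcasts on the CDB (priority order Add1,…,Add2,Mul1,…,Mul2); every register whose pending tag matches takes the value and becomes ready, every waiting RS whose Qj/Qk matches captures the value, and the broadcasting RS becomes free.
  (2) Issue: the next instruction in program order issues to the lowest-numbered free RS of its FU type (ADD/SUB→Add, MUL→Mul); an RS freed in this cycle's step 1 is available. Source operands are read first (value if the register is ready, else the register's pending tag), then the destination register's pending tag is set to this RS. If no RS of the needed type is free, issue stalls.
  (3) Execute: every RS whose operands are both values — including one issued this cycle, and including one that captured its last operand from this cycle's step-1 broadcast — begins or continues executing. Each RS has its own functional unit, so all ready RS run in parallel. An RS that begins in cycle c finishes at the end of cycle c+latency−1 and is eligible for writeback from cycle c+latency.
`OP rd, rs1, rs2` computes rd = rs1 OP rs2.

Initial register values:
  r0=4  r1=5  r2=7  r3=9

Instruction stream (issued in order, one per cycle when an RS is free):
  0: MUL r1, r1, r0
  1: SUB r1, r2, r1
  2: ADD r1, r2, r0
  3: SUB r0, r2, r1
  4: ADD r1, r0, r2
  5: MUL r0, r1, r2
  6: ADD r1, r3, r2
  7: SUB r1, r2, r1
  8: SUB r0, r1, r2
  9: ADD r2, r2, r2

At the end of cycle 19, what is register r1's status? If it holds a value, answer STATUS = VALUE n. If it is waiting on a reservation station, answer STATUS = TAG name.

STATUS = VALUE -9

  c1: issue MUL r1<-Mul1  regs: r0:4,r1:Mul1,r2:7,r3:9
  c2: issue SUB r1<-Add1  regs: r0:4,r1:Add1,r2:7,r3:9
  c3: issue ADD r1<-Add2  regs: r0:4,r1:Add2,r2:7,r3:9
  c4: stall  regs: r0:4,r1:Add2,r2:7,r3:9
  c5: stall  regs: r0:4,r1:Add2,r2:7,r3:9
  c6: CDB Add2=11; issue SUB r0<-Add2  regs: r0:Add2,r1:11,r2:7,r3:9
  c7: CDB Mul1=20; stall  regs: r0:Add2,r1:11,r2:7,r3:9
  c8: stall  regs: r0:Add2,r1:11,r2:7,r3:9
  c9: CDB Add2=-4; issue ADD r1<-Add2  regs: r0:-4,r1:Add2,r2:7,r3:9
  c10: CDB Add1=-13; issue MUL r0<-Mul1  regs: r0:Mul1,r1:Add2,r2:7,r3:9
  c11: issue ADD r1<-Add1  regs: r0:Mul1,r1:Add1,r2:7,r3:9
  c12: CDB Add2=3; issue SUB r1<-Add2  regs: r0:Mul1,r1:Add2,r2:7,r3:9
  c13: stall  regs: r0:Mul1,r1:Add2,r2:7,r3:9
  c14: CDB Add1=16; issue SUB r0<-Add1  regs: r0:Add1,r1:Add2,r2:7,r3:9
  c15: stall  regs: r0:Add1,r1:Add2,r2:7,r3:9
  c16: stall  regs: r0:Add1,r1:Add2,r2:7,r3:9
  c17: CDB Add2=-9; issue ADD r2<-Add2  regs: r0:Add1,r1:-9,r2:Add2,r3:9
  c18: CDB Mul1=21  regs: r0:Add1,r1:-9,r2:Add2,r3:9
  c19: -  regs: r0:Add1,r1:-9,r2:Add2,r3:9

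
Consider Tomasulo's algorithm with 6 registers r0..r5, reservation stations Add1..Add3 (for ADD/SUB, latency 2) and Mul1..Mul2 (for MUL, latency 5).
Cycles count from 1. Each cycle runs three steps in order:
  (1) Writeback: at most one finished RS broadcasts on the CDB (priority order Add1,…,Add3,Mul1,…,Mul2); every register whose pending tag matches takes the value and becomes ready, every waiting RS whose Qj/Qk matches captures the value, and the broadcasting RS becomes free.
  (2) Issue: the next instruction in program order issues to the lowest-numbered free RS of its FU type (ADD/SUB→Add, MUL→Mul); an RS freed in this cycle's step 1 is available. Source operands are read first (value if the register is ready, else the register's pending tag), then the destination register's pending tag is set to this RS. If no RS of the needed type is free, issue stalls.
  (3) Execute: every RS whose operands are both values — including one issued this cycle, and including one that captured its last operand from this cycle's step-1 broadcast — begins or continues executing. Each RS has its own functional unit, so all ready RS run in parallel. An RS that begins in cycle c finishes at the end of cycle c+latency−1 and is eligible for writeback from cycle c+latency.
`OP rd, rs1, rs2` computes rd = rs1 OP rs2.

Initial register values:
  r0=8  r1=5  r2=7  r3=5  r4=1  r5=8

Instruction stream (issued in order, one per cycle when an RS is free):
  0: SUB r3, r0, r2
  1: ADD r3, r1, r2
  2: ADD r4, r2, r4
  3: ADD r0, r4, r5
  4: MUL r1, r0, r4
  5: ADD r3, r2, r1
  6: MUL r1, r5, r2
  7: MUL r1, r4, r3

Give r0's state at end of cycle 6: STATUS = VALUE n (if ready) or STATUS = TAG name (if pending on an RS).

STATUS = TAG Add2

c1: issue SUB r3<-Add1 | r0:8,r1:5,r2:7,r3:Add1,r4:1,r5:8
c2: issue ADD r3<-Add2 | r0:8,r1:5,r2:7,r3:Add2,r4:1,r5:8
c3: CDB Add1=1; issue ADD r4<-Add1 | r0:8,r1:5,r2:7,r3:Add2,r4:Add1,r5:8
c4: CDB Add2=12; issue ADD r0<-Add2 | r0:Add2,r1:5,r2:7,r3:12,r4:Add1,r5:8
c5: CDB Add1=8; issue MUL r1<-Mul1 | r0:Add2,r1:Mul1,r2:7,r3:12,r4:8,r5:8
c6: issue ADD r3<-Add1 | r0:Add2,r1:Mul1,r2:7,r3:Add1,r4:8,r5:8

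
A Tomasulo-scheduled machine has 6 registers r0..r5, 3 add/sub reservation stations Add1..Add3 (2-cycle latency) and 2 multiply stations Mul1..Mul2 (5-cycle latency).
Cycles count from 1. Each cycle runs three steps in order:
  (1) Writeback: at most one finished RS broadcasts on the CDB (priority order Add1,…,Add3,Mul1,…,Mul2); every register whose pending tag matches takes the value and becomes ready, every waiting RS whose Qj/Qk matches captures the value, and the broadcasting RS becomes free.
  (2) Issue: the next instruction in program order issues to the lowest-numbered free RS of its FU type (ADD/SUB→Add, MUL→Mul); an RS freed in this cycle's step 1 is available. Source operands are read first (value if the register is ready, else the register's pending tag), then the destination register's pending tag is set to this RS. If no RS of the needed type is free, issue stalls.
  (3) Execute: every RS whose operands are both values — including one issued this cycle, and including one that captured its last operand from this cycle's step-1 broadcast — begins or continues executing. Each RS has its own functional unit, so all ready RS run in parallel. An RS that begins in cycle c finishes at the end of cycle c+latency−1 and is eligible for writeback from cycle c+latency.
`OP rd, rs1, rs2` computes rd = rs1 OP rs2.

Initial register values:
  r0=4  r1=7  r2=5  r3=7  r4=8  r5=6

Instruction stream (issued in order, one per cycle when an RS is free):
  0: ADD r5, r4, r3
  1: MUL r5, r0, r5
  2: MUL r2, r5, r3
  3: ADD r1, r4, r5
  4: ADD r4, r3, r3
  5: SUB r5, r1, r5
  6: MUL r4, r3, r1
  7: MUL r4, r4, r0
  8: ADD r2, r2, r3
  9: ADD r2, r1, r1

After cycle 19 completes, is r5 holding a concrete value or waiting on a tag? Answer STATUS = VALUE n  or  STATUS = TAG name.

cycle 1: issue ADD r5<-Add1 // r0:4,r1:7,r2:5,r3:7,r4:8,r5:Add1
cycle 2: issue MUL r5<-Mul1 // r0:4,r1:7,r2:5,r3:7,r4:8,r5:Mul1
cycle 3: CDB Add1=15; issue MUL r2<-Mul2 // r0:4,r1:7,r2:Mul2,r3:7,r4:8,r5:Mul1
cycle 4: issue ADD r1<-Add1 // r0:4,r1:Add1,r2:Mul2,r3:7,r4:8,r5:Mul1
cycle 5: issue ADD r4<-Add2 // r0:4,r1:Add1,r2:Mul2,r3:7,r4:Add2,r5:Mul1
cycle 6: issue SUB r5<-Add3 // r0:4,r1:Add1,r2:Mul2,r3:7,r4:Add2,r5:Add3
cycle 7: CDB Add2=14; stall // r0:4,r1:Add1,r2:Mul2,r3:7,r4:14,r5:Add3
cycle 8: CDB Mul1=60; issue MUL r4<-Mul1 // r0:4,r1:Add1,r2:Mul2,r3:7,r4:Mul1,r5:Add3
cycle 9: stall // r0:4,r1:Add1,r2:Mul2,r3:7,r4:Mul1,r5:Add3
cycle 10: CDB Add1=68; stall // r0:4,r1:68,r2:Mul2,r3:7,r4:Mul1,r5:Add3
cycle 11: stall // r0:4,r1:68,r2:Mul2,r3:7,r4:Mul1,r5:Add3
cycle 12: CDB Add3=8; stall // r0:4,r1:68,r2:Mul2,r3:7,r4:Mul1,r5:8
cycle 13: CDB Mul2=420; issue MUL r4<-Mul2 // r0:4,r1:68,r2:420,r3:7,r4:Mul2,r5:8
cycle 14: issue ADD r2<-Add1 // r0:4,r1:68,r2:Add1,r3:7,r4:Mul2,r5:8
cycle 15: CDB Mul1=476; issue ADD r2<-Add2 // r0:4,r1:68,r2:Add2,r3:7,r4:Mul2,r5:8
cycle 16: CDB Add1=427 // r0:4,r1:68,r2:Add2,r3:7,r4:Mul2,r5:8
cycle 17: CDB Add2=136 // r0:4,r1:68,r2:136,r3:7,r4:Mul2,r5:8
cycle 18: - // r0:4,r1:68,r2:136,r3:7,r4:Mul2,r5:8
cycle 19: - // r0:4,r1:68,r2:136,r3:7,r4:Mul2,r5:8

STATUS = VALUE 8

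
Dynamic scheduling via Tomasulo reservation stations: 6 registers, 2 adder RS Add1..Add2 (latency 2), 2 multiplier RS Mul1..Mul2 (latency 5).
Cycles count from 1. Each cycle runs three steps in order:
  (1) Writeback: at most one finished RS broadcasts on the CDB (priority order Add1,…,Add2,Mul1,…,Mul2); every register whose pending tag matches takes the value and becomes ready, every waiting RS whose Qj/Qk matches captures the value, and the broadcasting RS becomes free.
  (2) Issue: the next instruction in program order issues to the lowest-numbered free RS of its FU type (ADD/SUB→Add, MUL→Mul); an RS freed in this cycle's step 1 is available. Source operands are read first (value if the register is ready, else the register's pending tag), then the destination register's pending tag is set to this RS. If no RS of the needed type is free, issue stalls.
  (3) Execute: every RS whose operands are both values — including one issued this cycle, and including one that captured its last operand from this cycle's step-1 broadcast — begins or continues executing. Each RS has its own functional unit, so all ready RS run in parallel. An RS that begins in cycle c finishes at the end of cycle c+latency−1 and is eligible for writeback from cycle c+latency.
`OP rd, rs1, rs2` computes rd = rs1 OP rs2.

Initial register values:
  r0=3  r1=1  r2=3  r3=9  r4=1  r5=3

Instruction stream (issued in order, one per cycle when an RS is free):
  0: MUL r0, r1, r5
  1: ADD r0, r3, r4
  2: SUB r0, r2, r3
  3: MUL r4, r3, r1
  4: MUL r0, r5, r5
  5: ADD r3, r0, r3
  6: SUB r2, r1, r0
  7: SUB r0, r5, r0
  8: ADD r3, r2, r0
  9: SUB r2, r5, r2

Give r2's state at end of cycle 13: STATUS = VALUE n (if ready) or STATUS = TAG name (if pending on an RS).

STATUS = TAG Add2

c1: issue MUL r0<-Mul1 | r0:Mul1,r1:1,r2:3,r3:9,r4:1,r5:3
c2: issue ADD r0<-Add1 | r0:Add1,r1:1,r2:3,r3:9,r4:1,r5:3
c3: issue SUB r0<-Add2 | r0:Add2,r1:1,r2:3,r3:9,r4:1,r5:3
c4: CDB Add1=10; issue MUL r4<-Mul2 | r0:Add2,r1:1,r2:3,r3:9,r4:Mul2,r5:3
c5: CDB Add2=-6; stall | r0:-6,r1:1,r2:3,r3:9,r4:Mul2,r5:3
c6: CDB Mul1=3; issue MUL r0<-Mul1 | r0:Mul1,r1:1,r2:3,r3:9,r4:Mul2,r5:3
c7: issue ADD r3<-Add1 | r0:Mul1,r1:1,r2:3,r3:Add1,r4:Mul2,r5:3
c8: issue SUB r2<-Add2 | r0:Mul1,r1:1,r2:Add2,r3:Add1,r4:Mul2,r5:3
c9: CDB Mul2=9; stall | r0:Mul1,r1:1,r2:Add2,r3:Add1,r4:9,r5:3
c10: stall | r0:Mul1,r1:1,r2:Add2,r3:Add1,r4:9,r5:3
c11: CDB Mul1=9; stall | r0:9,r1:1,r2:Add2,r3:Add1,r4:9,r5:3
c12: stall | r0:9,r1:1,r2:Add2,r3:Add1,r4:9,r5:3
c13: CDB Add1=18; issue SUB r0<-Add1 | r0:Add1,r1:1,r2:Add2,r3:18,r4:9,r5:3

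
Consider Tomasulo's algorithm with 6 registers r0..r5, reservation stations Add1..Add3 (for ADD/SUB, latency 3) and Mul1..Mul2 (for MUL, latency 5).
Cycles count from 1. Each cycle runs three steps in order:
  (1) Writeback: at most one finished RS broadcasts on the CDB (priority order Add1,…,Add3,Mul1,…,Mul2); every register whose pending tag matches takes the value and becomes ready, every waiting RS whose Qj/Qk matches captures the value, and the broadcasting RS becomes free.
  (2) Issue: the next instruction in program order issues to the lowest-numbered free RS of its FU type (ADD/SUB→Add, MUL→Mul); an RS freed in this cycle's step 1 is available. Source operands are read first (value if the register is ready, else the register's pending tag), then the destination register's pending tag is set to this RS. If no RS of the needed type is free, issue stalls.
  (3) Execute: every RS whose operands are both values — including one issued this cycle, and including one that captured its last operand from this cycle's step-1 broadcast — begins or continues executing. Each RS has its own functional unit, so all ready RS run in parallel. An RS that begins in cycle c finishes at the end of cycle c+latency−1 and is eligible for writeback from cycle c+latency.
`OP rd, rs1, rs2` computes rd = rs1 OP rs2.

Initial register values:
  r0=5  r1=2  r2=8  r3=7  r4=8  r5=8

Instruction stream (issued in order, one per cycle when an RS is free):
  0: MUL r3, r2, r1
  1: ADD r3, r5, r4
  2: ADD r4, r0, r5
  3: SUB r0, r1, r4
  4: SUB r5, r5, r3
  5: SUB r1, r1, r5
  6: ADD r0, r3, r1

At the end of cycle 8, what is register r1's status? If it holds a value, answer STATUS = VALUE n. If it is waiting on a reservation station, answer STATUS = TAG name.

cycle 1: issue MUL r3<-Mul1 // r0:5,r1:2,r2:8,r3:Mul1,r4:8,r5:8
cycle 2: issue ADD r3<-Add1 // r0:5,r1:2,r2:8,r3:Add1,r4:8,r5:8
cycle 3: issue ADD r4<-Add2 // r0:5,r1:2,r2:8,r3:Add1,r4:Add2,r5:8
cycle 4: issue SUB r0<-Add3 // r0:Add3,r1:2,r2:8,r3:Add1,r4:Add2,r5:8
cycle 5: CDB Add1=16; issue SUB r5<-Add1 // r0:Add3,r1:2,r2:8,r3:16,r4:Add2,r5:Add1
cycle 6: CDB Add2=13; issue SUB r1<-Add2 // r0:Add3,r1:Add2,r2:8,r3:16,r4:13,r5:Add1
cycle 7: CDB Mul1=16; stall // r0:Add3,r1:Add2,r2:8,r3:16,r4:13,r5:Add1
cycle 8: CDB Add1=-8; issue ADD r0<-Add1 // r0:Add1,r1:Add2,r2:8,r3:16,r4:13,r5:-8

STATUS = TAG Add2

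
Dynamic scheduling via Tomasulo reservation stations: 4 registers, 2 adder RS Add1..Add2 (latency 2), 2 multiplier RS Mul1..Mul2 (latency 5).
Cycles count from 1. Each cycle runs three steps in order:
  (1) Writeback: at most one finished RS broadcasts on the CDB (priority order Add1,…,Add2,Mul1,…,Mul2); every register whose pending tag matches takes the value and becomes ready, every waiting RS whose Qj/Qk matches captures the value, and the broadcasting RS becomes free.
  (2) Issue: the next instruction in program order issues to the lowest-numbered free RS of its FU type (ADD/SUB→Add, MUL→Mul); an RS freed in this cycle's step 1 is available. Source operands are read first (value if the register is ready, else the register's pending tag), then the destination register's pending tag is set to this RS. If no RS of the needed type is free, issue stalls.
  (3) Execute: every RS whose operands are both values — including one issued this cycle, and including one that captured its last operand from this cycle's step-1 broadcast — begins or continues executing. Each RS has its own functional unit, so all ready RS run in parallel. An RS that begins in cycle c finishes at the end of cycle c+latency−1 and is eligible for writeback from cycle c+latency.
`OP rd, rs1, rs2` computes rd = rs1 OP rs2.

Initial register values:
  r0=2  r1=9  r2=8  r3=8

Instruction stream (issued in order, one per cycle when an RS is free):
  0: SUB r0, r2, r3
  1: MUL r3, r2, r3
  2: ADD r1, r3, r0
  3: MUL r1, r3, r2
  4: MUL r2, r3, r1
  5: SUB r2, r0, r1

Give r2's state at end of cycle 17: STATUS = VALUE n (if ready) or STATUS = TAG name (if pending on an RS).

cycle 1: issue SUB r0<-Add1 // r0:Add1,r1:9,r2:8,r3:8
cycle 2: issue MUL r3<-Mul1 // r0:Add1,r1:9,r2:8,r3:Mul1
cycle 3: CDB Add1=0; issue ADD r1<-Add1 // r0:0,r1:Add1,r2:8,r3:Mul1
cycle 4: issue MUL r1<-Mul2 // r0:0,r1:Mul2,r2:8,r3:Mul1
cycle 5: stall // r0:0,r1:Mul2,r2:8,r3:Mul1
cycle 6: stall // r0:0,r1:Mul2,r2:8,r3:Mul1
cycle 7: CDB Mul1=64; issue MUL r2<-Mul1 // r0:0,r1:Mul2,r2:Mul1,r3:64
cycle 8: issue SUB r2<-Add2 // r0:0,r1:Mul2,r2:Add2,r3:64
cycle 9: CDB Add1=64 // r0:0,r1:Mul2,r2:Add2,r3:64
cycle 10: - // r0:0,r1:Mul2,r2:Add2,r3:64
cycle 11: - // r0:0,r1:Mul2,r2:Add2,r3:64
cycle 12: CDB Mul2=512 // r0:0,r1:512,r2:Add2,r3:64
cycle 13: - // r0:0,r1:512,r2:Add2,r3:64
cycle 14: CDB Add2=-512 // r0:0,r1:512,r2:-512,r3:64
cycle 15: - // r0:0,r1:512,r2:-512,r3:64
cycle 16: - // r0:0,r1:512,r2:-512,r3:64
cycle 17: CDB Mul1=32768 // r0:0,r1:512,r2:-512,r3:64

STATUS = VALUE -512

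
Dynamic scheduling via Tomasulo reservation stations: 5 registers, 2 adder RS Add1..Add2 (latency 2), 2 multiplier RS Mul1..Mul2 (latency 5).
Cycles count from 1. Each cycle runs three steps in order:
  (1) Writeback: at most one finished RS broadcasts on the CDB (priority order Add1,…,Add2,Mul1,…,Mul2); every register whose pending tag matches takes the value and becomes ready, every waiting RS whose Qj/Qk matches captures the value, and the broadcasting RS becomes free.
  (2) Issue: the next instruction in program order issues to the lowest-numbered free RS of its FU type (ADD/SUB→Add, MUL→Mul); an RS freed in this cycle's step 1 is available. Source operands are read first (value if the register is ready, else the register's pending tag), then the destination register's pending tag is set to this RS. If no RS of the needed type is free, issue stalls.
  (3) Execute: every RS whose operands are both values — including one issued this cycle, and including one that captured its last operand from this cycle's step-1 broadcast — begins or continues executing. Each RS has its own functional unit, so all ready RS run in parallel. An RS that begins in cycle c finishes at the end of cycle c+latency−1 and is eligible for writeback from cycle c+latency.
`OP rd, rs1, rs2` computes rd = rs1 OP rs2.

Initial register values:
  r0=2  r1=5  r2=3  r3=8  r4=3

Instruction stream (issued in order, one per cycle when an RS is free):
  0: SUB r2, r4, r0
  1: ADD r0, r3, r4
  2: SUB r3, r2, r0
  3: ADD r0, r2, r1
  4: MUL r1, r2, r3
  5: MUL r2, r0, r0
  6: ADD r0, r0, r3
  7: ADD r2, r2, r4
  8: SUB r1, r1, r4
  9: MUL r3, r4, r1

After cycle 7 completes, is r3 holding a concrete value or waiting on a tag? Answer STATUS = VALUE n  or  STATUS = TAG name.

c1: issue SUB r2<-Add1 | r0:2,r1:5,r2:Add1,r3:8,r4:3
c2: issue ADD r0<-Add2 | r0:Add2,r1:5,r2:Add1,r3:8,r4:3
c3: CDB Add1=1; issue SUB r3<-Add1 | r0:Add2,r1:5,r2:1,r3:Add1,r4:3
c4: CDB Add2=11; issue ADD r0<-Add2 | r0:Add2,r1:5,r2:1,r3:Add1,r4:3
c5: issue MUL r1<-Mul1 | r0:Add2,r1:Mul1,r2:1,r3:Add1,r4:3
c6: CDB Add1=-10; issue MUL r2<-Mul2 | r0:Add2,r1:Mul1,r2:Mul2,r3:-10,r4:3
c7: CDB Add2=6; issue ADD r0<-Add1 | r0:Add1,r1:Mul1,r2:Mul2,r3:-10,r4:3

STATUS = VALUE -10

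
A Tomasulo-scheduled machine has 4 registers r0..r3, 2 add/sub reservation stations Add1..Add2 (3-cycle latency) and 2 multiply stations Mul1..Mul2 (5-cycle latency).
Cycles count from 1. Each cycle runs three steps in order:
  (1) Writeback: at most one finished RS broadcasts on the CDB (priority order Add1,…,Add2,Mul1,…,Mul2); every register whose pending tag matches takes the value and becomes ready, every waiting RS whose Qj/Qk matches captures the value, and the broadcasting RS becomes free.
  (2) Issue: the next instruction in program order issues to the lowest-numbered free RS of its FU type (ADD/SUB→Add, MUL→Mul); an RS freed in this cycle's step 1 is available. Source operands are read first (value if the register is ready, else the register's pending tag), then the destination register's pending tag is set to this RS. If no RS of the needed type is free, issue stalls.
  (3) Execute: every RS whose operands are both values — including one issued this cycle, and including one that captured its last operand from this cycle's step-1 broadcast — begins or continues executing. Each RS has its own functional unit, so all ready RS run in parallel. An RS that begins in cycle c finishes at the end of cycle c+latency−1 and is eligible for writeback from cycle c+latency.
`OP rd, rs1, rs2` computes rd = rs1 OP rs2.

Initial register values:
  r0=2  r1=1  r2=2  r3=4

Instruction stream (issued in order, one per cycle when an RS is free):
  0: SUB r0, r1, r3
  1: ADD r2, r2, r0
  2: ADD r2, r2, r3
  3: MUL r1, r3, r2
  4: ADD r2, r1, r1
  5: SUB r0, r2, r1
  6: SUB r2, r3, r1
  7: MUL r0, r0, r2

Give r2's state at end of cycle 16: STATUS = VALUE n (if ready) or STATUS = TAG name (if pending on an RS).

STATUS = TAG Add2

c1: issue SUB r0<-Add1 | r0:Add1,r1:1,r2:2,r3:4
c2: issue ADD r2<-Add2 | r0:Add1,r1:1,r2:Add2,r3:4
c3: stall | r0:Add1,r1:1,r2:Add2,r3:4
c4: CDB Add1=-3; issue ADD r2<-Add1 | r0:-3,r1:1,r2:Add1,r3:4
c5: issue MUL r1<-Mul1 | r0:-3,r1:Mul1,r2:Add1,r3:4
c6: stall | r0:-3,r1:Mul1,r2:Add1,r3:4
c7: CDB Add2=-1; issue ADD r2<-Add2 | r0:-3,r1:Mul1,r2:Add2,r3:4
c8: stall | r0:-3,r1:Mul1,r2:Add2,r3:4
c9: stall | r0:-3,r1:Mul1,r2:Add2,r3:4
c10: CDB Add1=3; issue SUB r0<-Add1 | r0:Add1,r1:Mul1,r2:Add2,r3:4
c11: stall | r0:Add1,r1:Mul1,r2:Add2,r3:4
c12: stall | r0:Add1,r1:Mul1,r2:Add2,r3:4
c13: stall | r0:Add1,r1:Mul1,r2:Add2,r3:4
c14: stall | r0:Add1,r1:Mul1,r2:Add2,r3:4
c15: CDB Mul1=12; stall | r0:Add1,r1:12,r2:Add2,r3:4
c16: stall | r0:Add1,r1:12,r2:Add2,r3:4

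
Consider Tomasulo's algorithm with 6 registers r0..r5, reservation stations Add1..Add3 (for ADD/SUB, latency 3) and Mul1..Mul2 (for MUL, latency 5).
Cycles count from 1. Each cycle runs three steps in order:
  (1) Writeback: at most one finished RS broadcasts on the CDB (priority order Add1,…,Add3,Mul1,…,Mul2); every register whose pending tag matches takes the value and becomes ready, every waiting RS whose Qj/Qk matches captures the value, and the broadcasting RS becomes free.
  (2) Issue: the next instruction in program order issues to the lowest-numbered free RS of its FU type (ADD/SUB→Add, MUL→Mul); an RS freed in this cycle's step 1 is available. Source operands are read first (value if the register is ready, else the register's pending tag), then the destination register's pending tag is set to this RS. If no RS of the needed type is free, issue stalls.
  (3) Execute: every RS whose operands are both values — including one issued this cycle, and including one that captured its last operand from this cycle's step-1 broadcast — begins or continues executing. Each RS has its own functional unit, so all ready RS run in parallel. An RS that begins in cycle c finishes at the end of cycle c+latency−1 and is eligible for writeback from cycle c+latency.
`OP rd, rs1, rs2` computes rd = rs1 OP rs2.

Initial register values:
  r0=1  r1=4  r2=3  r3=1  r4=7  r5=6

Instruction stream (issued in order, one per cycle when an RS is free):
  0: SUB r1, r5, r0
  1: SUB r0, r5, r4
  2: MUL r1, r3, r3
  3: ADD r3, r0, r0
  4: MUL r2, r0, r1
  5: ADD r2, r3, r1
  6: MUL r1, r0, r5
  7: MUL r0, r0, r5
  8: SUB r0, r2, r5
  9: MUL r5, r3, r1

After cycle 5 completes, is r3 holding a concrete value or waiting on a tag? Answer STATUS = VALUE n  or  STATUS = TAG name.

cycle 1: issue SUB r1<-Add1 // r0:1,r1:Add1,r2:3,r3:1,r4:7,r5:6
cycle 2: issue SUB r0<-Add2 // r0:Add2,r1:Add1,r2:3,r3:1,r4:7,r5:6
cycle 3: issue MUL r1<-Mul1 // r0:Add2,r1:Mul1,r2:3,r3:1,r4:7,r5:6
cycle 4: CDB Add1=5; issue ADD r3<-Add1 // r0:Add2,r1:Mul1,r2:3,r3:Add1,r4:7,r5:6
cycle 5: CDB Add2=-1; issue MUL r2<-Mul2 // r0:-1,r1:Mul1,r2:Mul2,r3:Add1,r4:7,r5:6

STATUS = TAG Add1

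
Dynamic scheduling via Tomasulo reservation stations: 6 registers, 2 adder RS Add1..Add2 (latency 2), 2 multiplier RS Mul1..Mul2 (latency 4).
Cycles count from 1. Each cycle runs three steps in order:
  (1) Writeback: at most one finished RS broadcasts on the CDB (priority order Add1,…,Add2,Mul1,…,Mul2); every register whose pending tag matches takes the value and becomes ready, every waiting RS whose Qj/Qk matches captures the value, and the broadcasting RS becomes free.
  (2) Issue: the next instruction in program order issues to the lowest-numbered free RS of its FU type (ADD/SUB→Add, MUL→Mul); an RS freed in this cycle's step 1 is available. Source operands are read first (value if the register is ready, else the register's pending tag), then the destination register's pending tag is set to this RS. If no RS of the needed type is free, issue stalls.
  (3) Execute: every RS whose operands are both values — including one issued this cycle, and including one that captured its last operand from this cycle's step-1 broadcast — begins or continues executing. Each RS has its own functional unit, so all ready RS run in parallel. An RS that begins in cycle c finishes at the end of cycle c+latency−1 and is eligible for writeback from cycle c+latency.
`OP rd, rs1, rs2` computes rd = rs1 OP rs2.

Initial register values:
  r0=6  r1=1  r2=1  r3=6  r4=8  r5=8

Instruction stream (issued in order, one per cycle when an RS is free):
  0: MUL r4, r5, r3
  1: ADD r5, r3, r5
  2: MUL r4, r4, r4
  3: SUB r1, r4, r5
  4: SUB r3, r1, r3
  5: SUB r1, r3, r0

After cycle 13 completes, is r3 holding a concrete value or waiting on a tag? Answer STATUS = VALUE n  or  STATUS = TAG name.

STATUS = VALUE 2284

  c1: issue MUL r4<-Mul1  regs: r0:6,r1:1,r2:1,r3:6,r4:Mul1,r5:8
  c2: issue ADD r5<-Add1  regs: r0:6,r1:1,r2:1,r3:6,r4:Mul1,r5:Add1
  c3: issue MUL r4<-Mul2  regs: r0:6,r1:1,r2:1,r3:6,r4:Mul2,r5:Add1
  c4: CDB Add1=14; issue SUB r1<-Add1  regs: r0:6,r1:Add1,r2:1,r3:6,r4:Mul2,r5:14
  c5: CDB Mul1=48; issue SUB r3<-Add2  regs: r0:6,r1:Add1,r2:1,r3:Add2,r4:Mul2,r5:14
  c6: stall  regs: r0:6,r1:Add1,r2:1,r3:Add2,r4:Mul2,r5:14
  c7: stall  regs: r0:6,r1:Add1,r2:1,r3:Add2,r4:Mul2,r5:14
  c8: stall  regs: r0:6,r1:Add1,r2:1,r3:Add2,r4:Mul2,r5:14
  c9: CDB Mul2=2304; stall  regs: r0:6,r1:Add1,r2:1,r3:Add2,r4:2304,r5:14
  c10: stall  regs: r0:6,r1:Add1,r2:1,r3:Add2,r4:2304,r5:14
  c11: CDB Add1=2290; issue SUB r1<-Add1  regs: r0:6,r1:Add1,r2:1,r3:Add2,r4:2304,r5:14
  c12: -  regs: r0:6,r1:Add1,r2:1,r3:Add2,r4:2304,r5:14
  c13: CDB Add2=2284  regs: r0:6,r1:Add1,r2:1,r3:2284,r4:2304,r5:14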